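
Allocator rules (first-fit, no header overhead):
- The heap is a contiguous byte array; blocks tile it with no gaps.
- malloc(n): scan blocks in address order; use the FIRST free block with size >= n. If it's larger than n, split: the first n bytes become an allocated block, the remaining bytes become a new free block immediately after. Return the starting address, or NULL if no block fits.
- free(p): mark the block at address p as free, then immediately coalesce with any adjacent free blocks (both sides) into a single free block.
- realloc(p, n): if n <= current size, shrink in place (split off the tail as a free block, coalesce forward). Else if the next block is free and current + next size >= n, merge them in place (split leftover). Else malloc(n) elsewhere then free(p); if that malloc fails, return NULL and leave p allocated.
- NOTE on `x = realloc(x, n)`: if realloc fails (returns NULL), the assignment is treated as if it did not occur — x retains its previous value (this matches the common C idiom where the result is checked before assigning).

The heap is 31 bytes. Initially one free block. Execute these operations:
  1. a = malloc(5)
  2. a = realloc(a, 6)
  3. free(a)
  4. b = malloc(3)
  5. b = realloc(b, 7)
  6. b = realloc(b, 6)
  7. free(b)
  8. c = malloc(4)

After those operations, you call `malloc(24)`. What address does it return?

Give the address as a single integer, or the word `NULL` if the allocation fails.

Op 1: a = malloc(5) -> a = 0; heap: [0-4 ALLOC][5-30 FREE]
Op 2: a = realloc(a, 6) -> a = 0; heap: [0-5 ALLOC][6-30 FREE]
Op 3: free(a) -> (freed a); heap: [0-30 FREE]
Op 4: b = malloc(3) -> b = 0; heap: [0-2 ALLOC][3-30 FREE]
Op 5: b = realloc(b, 7) -> b = 0; heap: [0-6 ALLOC][7-30 FREE]
Op 6: b = realloc(b, 6) -> b = 0; heap: [0-5 ALLOC][6-30 FREE]
Op 7: free(b) -> (freed b); heap: [0-30 FREE]
Op 8: c = malloc(4) -> c = 0; heap: [0-3 ALLOC][4-30 FREE]
malloc(24): first-fit scan over [0-3 ALLOC][4-30 FREE] -> 4

Answer: 4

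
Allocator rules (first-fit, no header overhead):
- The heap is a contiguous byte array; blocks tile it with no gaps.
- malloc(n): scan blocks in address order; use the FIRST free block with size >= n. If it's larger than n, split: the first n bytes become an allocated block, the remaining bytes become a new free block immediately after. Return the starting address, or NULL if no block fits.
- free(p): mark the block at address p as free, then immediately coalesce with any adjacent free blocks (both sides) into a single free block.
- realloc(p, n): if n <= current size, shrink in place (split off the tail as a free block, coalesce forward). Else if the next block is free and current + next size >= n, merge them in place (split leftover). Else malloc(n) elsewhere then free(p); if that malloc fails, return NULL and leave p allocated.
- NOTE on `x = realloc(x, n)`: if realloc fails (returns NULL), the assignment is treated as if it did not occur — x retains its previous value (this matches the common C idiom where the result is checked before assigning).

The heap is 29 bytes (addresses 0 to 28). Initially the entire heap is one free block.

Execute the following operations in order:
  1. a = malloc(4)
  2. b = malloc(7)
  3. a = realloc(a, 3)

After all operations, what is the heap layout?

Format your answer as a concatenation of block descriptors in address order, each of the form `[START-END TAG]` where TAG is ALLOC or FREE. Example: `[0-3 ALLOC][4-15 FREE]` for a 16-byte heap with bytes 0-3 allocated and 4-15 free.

Answer: [0-2 ALLOC][3-3 FREE][4-10 ALLOC][11-28 FREE]

Derivation:
Op 1: a = malloc(4) -> a = 0; heap: [0-3 ALLOC][4-28 FREE]
Op 2: b = malloc(7) -> b = 4; heap: [0-3 ALLOC][4-10 ALLOC][11-28 FREE]
Op 3: a = realloc(a, 3) -> a = 0; heap: [0-2 ALLOC][3-3 FREE][4-10 ALLOC][11-28 FREE]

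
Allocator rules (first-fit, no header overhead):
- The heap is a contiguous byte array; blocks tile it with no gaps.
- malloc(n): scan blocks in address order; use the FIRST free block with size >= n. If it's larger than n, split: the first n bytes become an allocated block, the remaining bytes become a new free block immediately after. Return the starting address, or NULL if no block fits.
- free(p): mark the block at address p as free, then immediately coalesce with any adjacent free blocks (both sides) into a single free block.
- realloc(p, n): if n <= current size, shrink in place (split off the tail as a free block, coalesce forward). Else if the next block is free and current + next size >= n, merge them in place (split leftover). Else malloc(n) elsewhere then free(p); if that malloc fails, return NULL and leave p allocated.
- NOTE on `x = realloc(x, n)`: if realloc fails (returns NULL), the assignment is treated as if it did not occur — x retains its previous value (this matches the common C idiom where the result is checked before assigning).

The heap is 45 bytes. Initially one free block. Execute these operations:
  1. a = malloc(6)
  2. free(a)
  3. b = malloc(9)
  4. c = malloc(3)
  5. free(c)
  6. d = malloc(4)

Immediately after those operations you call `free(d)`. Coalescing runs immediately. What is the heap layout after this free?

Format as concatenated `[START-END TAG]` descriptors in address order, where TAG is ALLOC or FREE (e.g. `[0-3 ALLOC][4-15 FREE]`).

Op 1: a = malloc(6) -> a = 0; heap: [0-5 ALLOC][6-44 FREE]
Op 2: free(a) -> (freed a); heap: [0-44 FREE]
Op 3: b = malloc(9) -> b = 0; heap: [0-8 ALLOC][9-44 FREE]
Op 4: c = malloc(3) -> c = 9; heap: [0-8 ALLOC][9-11 ALLOC][12-44 FREE]
Op 5: free(c) -> (freed c); heap: [0-8 ALLOC][9-44 FREE]
Op 6: d = malloc(4) -> d = 9; heap: [0-8 ALLOC][9-12 ALLOC][13-44 FREE]
free(d): d = 9 -> block [9-12 ALLOC]; mark free, coalesce with adjacent free neighbors -> [0-8 ALLOC][9-44 FREE]

Answer: [0-8 ALLOC][9-44 FREE]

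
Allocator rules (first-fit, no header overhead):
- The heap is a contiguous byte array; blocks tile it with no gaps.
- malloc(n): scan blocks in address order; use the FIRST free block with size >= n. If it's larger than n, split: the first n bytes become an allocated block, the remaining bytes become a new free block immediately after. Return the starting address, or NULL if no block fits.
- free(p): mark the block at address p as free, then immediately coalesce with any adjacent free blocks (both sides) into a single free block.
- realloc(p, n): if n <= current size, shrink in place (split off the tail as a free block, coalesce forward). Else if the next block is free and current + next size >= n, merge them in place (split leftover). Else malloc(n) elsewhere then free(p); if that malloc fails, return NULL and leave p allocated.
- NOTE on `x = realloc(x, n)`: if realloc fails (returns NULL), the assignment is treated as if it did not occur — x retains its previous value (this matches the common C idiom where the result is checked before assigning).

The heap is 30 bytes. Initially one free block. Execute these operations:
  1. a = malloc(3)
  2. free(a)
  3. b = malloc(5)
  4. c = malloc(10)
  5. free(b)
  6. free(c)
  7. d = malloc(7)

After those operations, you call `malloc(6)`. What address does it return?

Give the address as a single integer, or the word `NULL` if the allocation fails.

Answer: 7

Derivation:
Op 1: a = malloc(3) -> a = 0; heap: [0-2 ALLOC][3-29 FREE]
Op 2: free(a) -> (freed a); heap: [0-29 FREE]
Op 3: b = malloc(5) -> b = 0; heap: [0-4 ALLOC][5-29 FREE]
Op 4: c = malloc(10) -> c = 5; heap: [0-4 ALLOC][5-14 ALLOC][15-29 FREE]
Op 5: free(b) -> (freed b); heap: [0-4 FREE][5-14 ALLOC][15-29 FREE]
Op 6: free(c) -> (freed c); heap: [0-29 FREE]
Op 7: d = malloc(7) -> d = 0; heap: [0-6 ALLOC][7-29 FREE]
malloc(6): first-fit scan over [0-6 ALLOC][7-29 FREE] -> 7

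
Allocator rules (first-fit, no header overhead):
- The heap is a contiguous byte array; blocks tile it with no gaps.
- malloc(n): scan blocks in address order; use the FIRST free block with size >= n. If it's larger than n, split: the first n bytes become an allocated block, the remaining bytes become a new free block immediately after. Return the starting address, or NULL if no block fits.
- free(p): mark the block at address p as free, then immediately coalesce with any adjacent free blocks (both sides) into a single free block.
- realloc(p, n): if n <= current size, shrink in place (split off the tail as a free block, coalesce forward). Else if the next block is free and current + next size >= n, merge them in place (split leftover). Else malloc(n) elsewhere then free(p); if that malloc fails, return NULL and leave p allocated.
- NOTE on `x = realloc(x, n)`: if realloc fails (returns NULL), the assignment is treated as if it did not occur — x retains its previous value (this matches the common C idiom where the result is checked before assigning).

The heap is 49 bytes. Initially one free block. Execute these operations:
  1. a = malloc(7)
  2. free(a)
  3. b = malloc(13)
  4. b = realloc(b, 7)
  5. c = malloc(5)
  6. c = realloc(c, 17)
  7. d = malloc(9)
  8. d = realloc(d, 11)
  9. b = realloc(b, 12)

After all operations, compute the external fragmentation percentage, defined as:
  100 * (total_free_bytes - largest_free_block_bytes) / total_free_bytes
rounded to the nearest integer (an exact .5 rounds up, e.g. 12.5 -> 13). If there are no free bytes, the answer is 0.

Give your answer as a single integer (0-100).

Answer: 22

Derivation:
Op 1: a = malloc(7) -> a = 0; heap: [0-6 ALLOC][7-48 FREE]
Op 2: free(a) -> (freed a); heap: [0-48 FREE]
Op 3: b = malloc(13) -> b = 0; heap: [0-12 ALLOC][13-48 FREE]
Op 4: b = realloc(b, 7) -> b = 0; heap: [0-6 ALLOC][7-48 FREE]
Op 5: c = malloc(5) -> c = 7; heap: [0-6 ALLOC][7-11 ALLOC][12-48 FREE]
Op 6: c = realloc(c, 17) -> c = 7; heap: [0-6 ALLOC][7-23 ALLOC][24-48 FREE]
Op 7: d = malloc(9) -> d = 24; heap: [0-6 ALLOC][7-23 ALLOC][24-32 ALLOC][33-48 FREE]
Op 8: d = realloc(d, 11) -> d = 24; heap: [0-6 ALLOC][7-23 ALLOC][24-34 ALLOC][35-48 FREE]
Op 9: b = realloc(b, 12) -> b = 35; heap: [0-6 FREE][7-23 ALLOC][24-34 ALLOC][35-46 ALLOC][47-48 FREE]
Free blocks: [7 2] total_free=9 largest=7 -> 100*(9-7)/9 = 200/9 ≈ 22.222 -> rounds to 22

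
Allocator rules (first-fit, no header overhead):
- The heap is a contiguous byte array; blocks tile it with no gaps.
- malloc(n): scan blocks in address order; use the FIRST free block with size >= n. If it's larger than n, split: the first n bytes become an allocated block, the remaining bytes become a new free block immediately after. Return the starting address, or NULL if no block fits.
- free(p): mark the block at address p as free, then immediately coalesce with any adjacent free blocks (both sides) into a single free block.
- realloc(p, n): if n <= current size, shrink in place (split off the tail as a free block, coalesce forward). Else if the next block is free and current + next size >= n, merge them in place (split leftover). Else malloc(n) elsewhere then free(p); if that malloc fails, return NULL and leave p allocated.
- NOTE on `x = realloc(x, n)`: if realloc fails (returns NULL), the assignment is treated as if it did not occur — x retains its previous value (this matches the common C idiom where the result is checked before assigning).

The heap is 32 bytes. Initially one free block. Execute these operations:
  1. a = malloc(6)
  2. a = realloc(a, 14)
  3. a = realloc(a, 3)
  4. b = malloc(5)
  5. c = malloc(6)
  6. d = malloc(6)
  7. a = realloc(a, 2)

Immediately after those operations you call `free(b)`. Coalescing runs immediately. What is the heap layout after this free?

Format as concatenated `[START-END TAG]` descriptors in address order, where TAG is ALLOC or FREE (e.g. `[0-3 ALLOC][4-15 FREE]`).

Op 1: a = malloc(6) -> a = 0; heap: [0-5 ALLOC][6-31 FREE]
Op 2: a = realloc(a, 14) -> a = 0; heap: [0-13 ALLOC][14-31 FREE]
Op 3: a = realloc(a, 3) -> a = 0; heap: [0-2 ALLOC][3-31 FREE]
Op 4: b = malloc(5) -> b = 3; heap: [0-2 ALLOC][3-7 ALLOC][8-31 FREE]
Op 5: c = malloc(6) -> c = 8; heap: [0-2 ALLOC][3-7 ALLOC][8-13 ALLOC][14-31 FREE]
Op 6: d = malloc(6) -> d = 14; heap: [0-2 ALLOC][3-7 ALLOC][8-13 ALLOC][14-19 ALLOC][20-31 FREE]
Op 7: a = realloc(a, 2) -> a = 0; heap: [0-1 ALLOC][2-2 FREE][3-7 ALLOC][8-13 ALLOC][14-19 ALLOC][20-31 FREE]
free(b): b = 3 -> block [3-7 ALLOC]; mark free, coalesce with adjacent free neighbors -> [0-1 ALLOC][2-7 FREE][8-13 ALLOC][14-19 ALLOC][20-31 FREE]

Answer: [0-1 ALLOC][2-7 FREE][8-13 ALLOC][14-19 ALLOC][20-31 FREE]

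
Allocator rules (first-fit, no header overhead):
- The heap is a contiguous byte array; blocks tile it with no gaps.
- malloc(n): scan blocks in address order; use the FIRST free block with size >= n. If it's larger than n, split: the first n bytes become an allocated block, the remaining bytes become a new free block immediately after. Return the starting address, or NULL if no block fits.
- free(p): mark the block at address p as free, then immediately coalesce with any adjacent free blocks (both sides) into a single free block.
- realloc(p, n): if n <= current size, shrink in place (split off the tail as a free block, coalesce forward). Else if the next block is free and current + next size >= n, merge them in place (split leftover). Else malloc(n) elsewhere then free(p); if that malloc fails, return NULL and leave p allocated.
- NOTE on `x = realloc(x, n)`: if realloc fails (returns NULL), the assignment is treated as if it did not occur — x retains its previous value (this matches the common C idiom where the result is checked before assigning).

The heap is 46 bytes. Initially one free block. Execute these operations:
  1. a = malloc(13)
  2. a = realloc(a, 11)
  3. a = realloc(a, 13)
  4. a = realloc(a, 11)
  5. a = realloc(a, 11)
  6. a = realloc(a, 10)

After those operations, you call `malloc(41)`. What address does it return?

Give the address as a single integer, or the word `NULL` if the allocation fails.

Answer: NULL

Derivation:
Op 1: a = malloc(13) -> a = 0; heap: [0-12 ALLOC][13-45 FREE]
Op 2: a = realloc(a, 11) -> a = 0; heap: [0-10 ALLOC][11-45 FREE]
Op 3: a = realloc(a, 13) -> a = 0; heap: [0-12 ALLOC][13-45 FREE]
Op 4: a = realloc(a, 11) -> a = 0; heap: [0-10 ALLOC][11-45 FREE]
Op 5: a = realloc(a, 11) -> a = 0; heap: [0-10 ALLOC][11-45 FREE]
Op 6: a = realloc(a, 10) -> a = 0; heap: [0-9 ALLOC][10-45 FREE]
malloc(41): first-fit scan over [0-9 ALLOC][10-45 FREE] -> NULL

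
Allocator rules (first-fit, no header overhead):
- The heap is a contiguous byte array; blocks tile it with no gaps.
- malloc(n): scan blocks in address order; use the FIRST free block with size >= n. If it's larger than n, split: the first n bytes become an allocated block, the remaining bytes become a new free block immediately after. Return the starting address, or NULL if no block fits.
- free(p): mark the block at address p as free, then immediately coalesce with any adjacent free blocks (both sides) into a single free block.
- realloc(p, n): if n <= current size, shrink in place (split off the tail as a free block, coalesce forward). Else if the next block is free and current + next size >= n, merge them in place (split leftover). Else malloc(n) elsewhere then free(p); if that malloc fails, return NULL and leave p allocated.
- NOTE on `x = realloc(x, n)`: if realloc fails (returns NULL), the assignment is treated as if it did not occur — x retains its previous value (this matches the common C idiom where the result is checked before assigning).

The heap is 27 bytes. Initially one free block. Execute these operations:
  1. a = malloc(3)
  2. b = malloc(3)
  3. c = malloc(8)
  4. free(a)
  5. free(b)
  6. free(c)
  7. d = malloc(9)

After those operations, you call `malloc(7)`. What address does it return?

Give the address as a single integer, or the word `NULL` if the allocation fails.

Op 1: a = malloc(3) -> a = 0; heap: [0-2 ALLOC][3-26 FREE]
Op 2: b = malloc(3) -> b = 3; heap: [0-2 ALLOC][3-5 ALLOC][6-26 FREE]
Op 3: c = malloc(8) -> c = 6; heap: [0-2 ALLOC][3-5 ALLOC][6-13 ALLOC][14-26 FREE]
Op 4: free(a) -> (freed a); heap: [0-2 FREE][3-5 ALLOC][6-13 ALLOC][14-26 FREE]
Op 5: free(b) -> (freed b); heap: [0-5 FREE][6-13 ALLOC][14-26 FREE]
Op 6: free(c) -> (freed c); heap: [0-26 FREE]
Op 7: d = malloc(9) -> d = 0; heap: [0-8 ALLOC][9-26 FREE]
malloc(7): first-fit scan over [0-8 ALLOC][9-26 FREE] -> 9

Answer: 9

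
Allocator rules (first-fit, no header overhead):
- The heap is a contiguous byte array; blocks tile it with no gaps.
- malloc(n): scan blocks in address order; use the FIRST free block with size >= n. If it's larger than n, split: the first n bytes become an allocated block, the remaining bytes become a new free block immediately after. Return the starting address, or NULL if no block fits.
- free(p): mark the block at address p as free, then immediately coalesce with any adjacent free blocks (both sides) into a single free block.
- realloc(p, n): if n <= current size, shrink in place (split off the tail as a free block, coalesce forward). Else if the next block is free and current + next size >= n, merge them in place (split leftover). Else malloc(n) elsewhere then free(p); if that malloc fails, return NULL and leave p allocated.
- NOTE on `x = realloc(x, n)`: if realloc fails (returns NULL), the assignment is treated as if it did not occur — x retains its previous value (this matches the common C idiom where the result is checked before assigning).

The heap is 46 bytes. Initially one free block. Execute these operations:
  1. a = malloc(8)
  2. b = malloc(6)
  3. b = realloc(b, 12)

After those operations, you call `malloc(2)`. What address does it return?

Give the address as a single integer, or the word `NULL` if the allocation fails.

Answer: 20

Derivation:
Op 1: a = malloc(8) -> a = 0; heap: [0-7 ALLOC][8-45 FREE]
Op 2: b = malloc(6) -> b = 8; heap: [0-7 ALLOC][8-13 ALLOC][14-45 FREE]
Op 3: b = realloc(b, 12) -> b = 8; heap: [0-7 ALLOC][8-19 ALLOC][20-45 FREE]
malloc(2): first-fit scan over [0-7 ALLOC][8-19 ALLOC][20-45 FREE] -> 20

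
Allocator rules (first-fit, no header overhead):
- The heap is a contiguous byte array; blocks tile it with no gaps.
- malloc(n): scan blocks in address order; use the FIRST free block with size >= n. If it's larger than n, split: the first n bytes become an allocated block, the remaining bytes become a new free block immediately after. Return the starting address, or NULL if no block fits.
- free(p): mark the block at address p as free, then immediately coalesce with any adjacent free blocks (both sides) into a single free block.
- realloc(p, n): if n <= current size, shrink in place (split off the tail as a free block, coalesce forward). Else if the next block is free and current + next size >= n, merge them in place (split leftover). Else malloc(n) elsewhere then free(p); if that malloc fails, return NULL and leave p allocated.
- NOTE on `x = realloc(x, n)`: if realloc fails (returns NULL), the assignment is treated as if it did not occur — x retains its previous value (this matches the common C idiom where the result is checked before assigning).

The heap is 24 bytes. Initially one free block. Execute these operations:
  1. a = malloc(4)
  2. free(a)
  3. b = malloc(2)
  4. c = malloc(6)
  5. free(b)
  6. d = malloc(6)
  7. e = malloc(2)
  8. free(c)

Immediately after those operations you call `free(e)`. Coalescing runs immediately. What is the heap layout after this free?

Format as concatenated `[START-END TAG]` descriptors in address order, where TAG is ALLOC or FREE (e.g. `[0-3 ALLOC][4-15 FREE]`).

Answer: [0-7 FREE][8-13 ALLOC][14-23 FREE]

Derivation:
Op 1: a = malloc(4) -> a = 0; heap: [0-3 ALLOC][4-23 FREE]
Op 2: free(a) -> (freed a); heap: [0-23 FREE]
Op 3: b = malloc(2) -> b = 0; heap: [0-1 ALLOC][2-23 FREE]
Op 4: c = malloc(6) -> c = 2; heap: [0-1 ALLOC][2-7 ALLOC][8-23 FREE]
Op 5: free(b) -> (freed b); heap: [0-1 FREE][2-7 ALLOC][8-23 FREE]
Op 6: d = malloc(6) -> d = 8; heap: [0-1 FREE][2-7 ALLOC][8-13 ALLOC][14-23 FREE]
Op 7: e = malloc(2) -> e = 0; heap: [0-1 ALLOC][2-7 ALLOC][8-13 ALLOC][14-23 FREE]
Op 8: free(c) -> (freed c); heap: [0-1 ALLOC][2-7 FREE][8-13 ALLOC][14-23 FREE]
free(e): e = 0 -> block [0-1 ALLOC]; mark free, coalesce with adjacent free neighbors -> [0-7 FREE][8-13 ALLOC][14-23 FREE]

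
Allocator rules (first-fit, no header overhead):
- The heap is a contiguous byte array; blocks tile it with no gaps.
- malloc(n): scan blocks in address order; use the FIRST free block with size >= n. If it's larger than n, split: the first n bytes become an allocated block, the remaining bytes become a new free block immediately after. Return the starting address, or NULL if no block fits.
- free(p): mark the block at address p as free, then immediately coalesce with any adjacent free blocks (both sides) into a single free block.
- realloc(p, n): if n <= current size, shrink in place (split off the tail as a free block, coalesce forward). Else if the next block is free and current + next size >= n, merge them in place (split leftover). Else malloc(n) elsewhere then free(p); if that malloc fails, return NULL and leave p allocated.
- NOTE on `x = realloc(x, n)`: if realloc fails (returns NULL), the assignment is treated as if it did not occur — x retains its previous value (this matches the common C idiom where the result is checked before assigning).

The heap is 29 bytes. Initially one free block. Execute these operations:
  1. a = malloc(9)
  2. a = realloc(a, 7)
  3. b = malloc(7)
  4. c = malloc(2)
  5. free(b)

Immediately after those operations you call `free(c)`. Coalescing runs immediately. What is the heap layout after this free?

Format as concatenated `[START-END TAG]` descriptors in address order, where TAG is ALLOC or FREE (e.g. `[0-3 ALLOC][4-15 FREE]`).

Answer: [0-6 ALLOC][7-28 FREE]

Derivation:
Op 1: a = malloc(9) -> a = 0; heap: [0-8 ALLOC][9-28 FREE]
Op 2: a = realloc(a, 7) -> a = 0; heap: [0-6 ALLOC][7-28 FREE]
Op 3: b = malloc(7) -> b = 7; heap: [0-6 ALLOC][7-13 ALLOC][14-28 FREE]
Op 4: c = malloc(2) -> c = 14; heap: [0-6 ALLOC][7-13 ALLOC][14-15 ALLOC][16-28 FREE]
Op 5: free(b) -> (freed b); heap: [0-6 ALLOC][7-13 FREE][14-15 ALLOC][16-28 FREE]
free(c): c = 14 -> block [14-15 ALLOC]; mark free, coalesce with adjacent free neighbors -> [0-6 ALLOC][7-28 FREE]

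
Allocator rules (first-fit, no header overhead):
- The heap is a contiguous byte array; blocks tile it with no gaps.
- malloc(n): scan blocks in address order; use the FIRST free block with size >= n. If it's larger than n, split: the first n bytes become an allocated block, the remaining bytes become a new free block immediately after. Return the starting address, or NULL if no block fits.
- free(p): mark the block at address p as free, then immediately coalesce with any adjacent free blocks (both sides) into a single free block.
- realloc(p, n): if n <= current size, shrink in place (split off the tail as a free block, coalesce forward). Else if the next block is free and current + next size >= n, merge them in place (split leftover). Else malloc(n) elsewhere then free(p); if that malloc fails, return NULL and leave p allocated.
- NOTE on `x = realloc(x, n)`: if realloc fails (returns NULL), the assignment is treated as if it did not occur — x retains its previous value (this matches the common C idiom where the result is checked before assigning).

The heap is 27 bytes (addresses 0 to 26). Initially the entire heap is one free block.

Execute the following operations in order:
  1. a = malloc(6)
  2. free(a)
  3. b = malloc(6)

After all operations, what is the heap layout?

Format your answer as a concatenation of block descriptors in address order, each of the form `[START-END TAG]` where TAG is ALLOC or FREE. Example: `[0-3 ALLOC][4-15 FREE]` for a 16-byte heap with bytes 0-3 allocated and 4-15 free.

Answer: [0-5 ALLOC][6-26 FREE]

Derivation:
Op 1: a = malloc(6) -> a = 0; heap: [0-5 ALLOC][6-26 FREE]
Op 2: free(a) -> (freed a); heap: [0-26 FREE]
Op 3: b = malloc(6) -> b = 0; heap: [0-5 ALLOC][6-26 FREE]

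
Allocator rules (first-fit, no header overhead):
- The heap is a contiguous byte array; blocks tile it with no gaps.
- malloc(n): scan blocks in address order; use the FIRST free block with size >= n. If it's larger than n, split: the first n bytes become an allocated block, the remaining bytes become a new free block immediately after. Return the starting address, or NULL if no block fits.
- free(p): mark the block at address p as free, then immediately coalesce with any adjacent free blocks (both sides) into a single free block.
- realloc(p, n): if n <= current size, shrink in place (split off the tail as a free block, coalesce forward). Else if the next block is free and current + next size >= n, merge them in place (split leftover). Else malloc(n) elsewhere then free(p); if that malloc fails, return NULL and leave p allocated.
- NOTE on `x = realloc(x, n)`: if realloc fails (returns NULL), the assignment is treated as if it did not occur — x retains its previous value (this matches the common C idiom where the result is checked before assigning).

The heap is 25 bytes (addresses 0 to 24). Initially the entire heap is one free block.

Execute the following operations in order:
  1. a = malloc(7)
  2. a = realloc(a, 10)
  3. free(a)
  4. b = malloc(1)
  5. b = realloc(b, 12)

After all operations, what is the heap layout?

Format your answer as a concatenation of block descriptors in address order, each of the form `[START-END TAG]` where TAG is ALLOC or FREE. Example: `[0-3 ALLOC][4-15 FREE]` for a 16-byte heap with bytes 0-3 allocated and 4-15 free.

Op 1: a = malloc(7) -> a = 0; heap: [0-6 ALLOC][7-24 FREE]
Op 2: a = realloc(a, 10) -> a = 0; heap: [0-9 ALLOC][10-24 FREE]
Op 3: free(a) -> (freed a); heap: [0-24 FREE]
Op 4: b = malloc(1) -> b = 0; heap: [0-0 ALLOC][1-24 FREE]
Op 5: b = realloc(b, 12) -> b = 0; heap: [0-11 ALLOC][12-24 FREE]

Answer: [0-11 ALLOC][12-24 FREE]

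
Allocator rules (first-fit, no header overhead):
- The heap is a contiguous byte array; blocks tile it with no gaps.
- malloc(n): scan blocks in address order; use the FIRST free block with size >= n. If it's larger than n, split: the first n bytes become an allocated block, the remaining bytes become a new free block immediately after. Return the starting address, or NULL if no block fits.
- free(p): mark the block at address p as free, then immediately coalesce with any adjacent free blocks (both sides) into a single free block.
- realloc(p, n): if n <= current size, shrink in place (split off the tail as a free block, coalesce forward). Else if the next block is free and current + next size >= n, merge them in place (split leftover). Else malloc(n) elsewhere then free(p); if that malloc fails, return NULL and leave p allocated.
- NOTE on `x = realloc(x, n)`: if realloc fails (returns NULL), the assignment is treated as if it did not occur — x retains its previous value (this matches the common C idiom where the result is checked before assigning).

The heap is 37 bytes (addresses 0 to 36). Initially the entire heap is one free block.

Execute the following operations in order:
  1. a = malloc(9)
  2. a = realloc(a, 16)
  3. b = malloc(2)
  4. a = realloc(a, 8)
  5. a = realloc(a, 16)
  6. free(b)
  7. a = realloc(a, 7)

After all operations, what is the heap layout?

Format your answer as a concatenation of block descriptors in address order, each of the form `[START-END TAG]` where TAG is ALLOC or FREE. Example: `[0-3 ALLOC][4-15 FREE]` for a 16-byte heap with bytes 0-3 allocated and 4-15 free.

Answer: [0-6 ALLOC][7-36 FREE]

Derivation:
Op 1: a = malloc(9) -> a = 0; heap: [0-8 ALLOC][9-36 FREE]
Op 2: a = realloc(a, 16) -> a = 0; heap: [0-15 ALLOC][16-36 FREE]
Op 3: b = malloc(2) -> b = 16; heap: [0-15 ALLOC][16-17 ALLOC][18-36 FREE]
Op 4: a = realloc(a, 8) -> a = 0; heap: [0-7 ALLOC][8-15 FREE][16-17 ALLOC][18-36 FREE]
Op 5: a = realloc(a, 16) -> a = 0; heap: [0-15 ALLOC][16-17 ALLOC][18-36 FREE]
Op 6: free(b) -> (freed b); heap: [0-15 ALLOC][16-36 FREE]
Op 7: a = realloc(a, 7) -> a = 0; heap: [0-6 ALLOC][7-36 FREE]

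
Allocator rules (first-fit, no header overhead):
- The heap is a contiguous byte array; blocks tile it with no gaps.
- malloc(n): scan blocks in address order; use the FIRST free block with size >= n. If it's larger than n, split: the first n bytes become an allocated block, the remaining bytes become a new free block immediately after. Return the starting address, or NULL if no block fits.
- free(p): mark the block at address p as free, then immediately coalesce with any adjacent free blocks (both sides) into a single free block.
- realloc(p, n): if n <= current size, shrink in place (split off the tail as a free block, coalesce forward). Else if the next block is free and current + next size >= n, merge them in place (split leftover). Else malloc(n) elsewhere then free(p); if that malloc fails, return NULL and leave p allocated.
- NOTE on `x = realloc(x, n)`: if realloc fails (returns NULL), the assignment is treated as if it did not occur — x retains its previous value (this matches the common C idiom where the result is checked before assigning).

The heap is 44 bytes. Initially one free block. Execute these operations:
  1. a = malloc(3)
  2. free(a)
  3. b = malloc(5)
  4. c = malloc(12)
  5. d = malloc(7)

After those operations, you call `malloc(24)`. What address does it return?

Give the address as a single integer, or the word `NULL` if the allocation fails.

Answer: NULL

Derivation:
Op 1: a = malloc(3) -> a = 0; heap: [0-2 ALLOC][3-43 FREE]
Op 2: free(a) -> (freed a); heap: [0-43 FREE]
Op 3: b = malloc(5) -> b = 0; heap: [0-4 ALLOC][5-43 FREE]
Op 4: c = malloc(12) -> c = 5; heap: [0-4 ALLOC][5-16 ALLOC][17-43 FREE]
Op 5: d = malloc(7) -> d = 17; heap: [0-4 ALLOC][5-16 ALLOC][17-23 ALLOC][24-43 FREE]
malloc(24): first-fit scan over [0-4 ALLOC][5-16 ALLOC][17-23 ALLOC][24-43 FREE] -> NULL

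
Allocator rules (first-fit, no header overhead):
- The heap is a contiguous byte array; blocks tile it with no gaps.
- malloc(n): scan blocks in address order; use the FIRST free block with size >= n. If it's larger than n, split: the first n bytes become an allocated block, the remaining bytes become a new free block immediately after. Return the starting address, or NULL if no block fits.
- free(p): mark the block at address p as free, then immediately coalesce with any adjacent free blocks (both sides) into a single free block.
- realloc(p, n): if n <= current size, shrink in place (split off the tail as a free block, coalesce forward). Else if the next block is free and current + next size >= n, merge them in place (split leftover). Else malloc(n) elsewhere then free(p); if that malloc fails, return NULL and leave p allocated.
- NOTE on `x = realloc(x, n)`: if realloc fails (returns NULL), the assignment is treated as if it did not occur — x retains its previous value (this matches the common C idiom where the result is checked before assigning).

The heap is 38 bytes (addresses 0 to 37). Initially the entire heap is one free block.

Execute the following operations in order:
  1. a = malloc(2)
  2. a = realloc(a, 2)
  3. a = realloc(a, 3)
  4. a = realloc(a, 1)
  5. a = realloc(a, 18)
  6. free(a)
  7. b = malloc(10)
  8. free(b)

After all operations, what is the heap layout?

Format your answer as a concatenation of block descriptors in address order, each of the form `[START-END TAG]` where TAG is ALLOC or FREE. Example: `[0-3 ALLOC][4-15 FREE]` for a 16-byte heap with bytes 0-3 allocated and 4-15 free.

Answer: [0-37 FREE]

Derivation:
Op 1: a = malloc(2) -> a = 0; heap: [0-1 ALLOC][2-37 FREE]
Op 2: a = realloc(a, 2) -> a = 0; heap: [0-1 ALLOC][2-37 FREE]
Op 3: a = realloc(a, 3) -> a = 0; heap: [0-2 ALLOC][3-37 FREE]
Op 4: a = realloc(a, 1) -> a = 0; heap: [0-0 ALLOC][1-37 FREE]
Op 5: a = realloc(a, 18) -> a = 0; heap: [0-17 ALLOC][18-37 FREE]
Op 6: free(a) -> (freed a); heap: [0-37 FREE]
Op 7: b = malloc(10) -> b = 0; heap: [0-9 ALLOC][10-37 FREE]
Op 8: free(b) -> (freed b); heap: [0-37 FREE]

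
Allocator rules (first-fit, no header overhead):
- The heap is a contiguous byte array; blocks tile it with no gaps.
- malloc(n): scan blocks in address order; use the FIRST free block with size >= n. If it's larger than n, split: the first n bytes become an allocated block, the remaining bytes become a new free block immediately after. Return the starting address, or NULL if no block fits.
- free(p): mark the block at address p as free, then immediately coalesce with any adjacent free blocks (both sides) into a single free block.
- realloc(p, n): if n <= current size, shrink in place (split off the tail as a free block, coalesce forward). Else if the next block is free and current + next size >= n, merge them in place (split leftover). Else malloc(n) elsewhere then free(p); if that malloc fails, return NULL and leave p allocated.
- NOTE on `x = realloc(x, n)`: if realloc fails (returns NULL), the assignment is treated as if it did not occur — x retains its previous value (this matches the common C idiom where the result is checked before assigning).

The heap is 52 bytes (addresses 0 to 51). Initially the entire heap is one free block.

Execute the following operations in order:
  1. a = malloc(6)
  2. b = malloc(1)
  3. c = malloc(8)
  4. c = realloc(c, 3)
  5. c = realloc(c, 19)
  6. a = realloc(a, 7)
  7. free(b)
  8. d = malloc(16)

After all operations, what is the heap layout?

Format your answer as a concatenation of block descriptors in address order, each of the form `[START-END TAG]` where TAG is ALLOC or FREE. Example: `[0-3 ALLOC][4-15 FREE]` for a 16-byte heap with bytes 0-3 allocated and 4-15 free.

Op 1: a = malloc(6) -> a = 0; heap: [0-5 ALLOC][6-51 FREE]
Op 2: b = malloc(1) -> b = 6; heap: [0-5 ALLOC][6-6 ALLOC][7-51 FREE]
Op 3: c = malloc(8) -> c = 7; heap: [0-5 ALLOC][6-6 ALLOC][7-14 ALLOC][15-51 FREE]
Op 4: c = realloc(c, 3) -> c = 7; heap: [0-5 ALLOC][6-6 ALLOC][7-9 ALLOC][10-51 FREE]
Op 5: c = realloc(c, 19) -> c = 7; heap: [0-5 ALLOC][6-6 ALLOC][7-25 ALLOC][26-51 FREE]
Op 6: a = realloc(a, 7) -> a = 26; heap: [0-5 FREE][6-6 ALLOC][7-25 ALLOC][26-32 ALLOC][33-51 FREE]
Op 7: free(b) -> (freed b); heap: [0-6 FREE][7-25 ALLOC][26-32 ALLOC][33-51 FREE]
Op 8: d = malloc(16) -> d = 33; heap: [0-6 FREE][7-25 ALLOC][26-32 ALLOC][33-48 ALLOC][49-51 FREE]

Answer: [0-6 FREE][7-25 ALLOC][26-32 ALLOC][33-48 ALLOC][49-51 FREE]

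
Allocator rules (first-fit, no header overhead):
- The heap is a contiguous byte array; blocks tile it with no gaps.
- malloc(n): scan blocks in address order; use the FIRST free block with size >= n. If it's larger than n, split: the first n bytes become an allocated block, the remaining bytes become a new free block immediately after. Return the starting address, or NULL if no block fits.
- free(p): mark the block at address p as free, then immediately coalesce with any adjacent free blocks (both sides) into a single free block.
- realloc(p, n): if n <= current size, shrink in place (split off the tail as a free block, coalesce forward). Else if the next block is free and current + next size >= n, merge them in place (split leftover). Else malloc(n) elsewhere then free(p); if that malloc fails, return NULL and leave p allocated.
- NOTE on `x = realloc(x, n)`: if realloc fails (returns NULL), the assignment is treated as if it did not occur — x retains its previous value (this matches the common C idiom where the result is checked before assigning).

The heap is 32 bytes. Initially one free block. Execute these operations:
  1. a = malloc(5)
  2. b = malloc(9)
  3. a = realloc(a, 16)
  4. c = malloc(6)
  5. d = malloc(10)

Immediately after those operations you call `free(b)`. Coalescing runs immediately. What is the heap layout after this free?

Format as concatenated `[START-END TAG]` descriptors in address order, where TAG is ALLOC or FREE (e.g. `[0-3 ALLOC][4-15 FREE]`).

Op 1: a = malloc(5) -> a = 0; heap: [0-4 ALLOC][5-31 FREE]
Op 2: b = malloc(9) -> b = 5; heap: [0-4 ALLOC][5-13 ALLOC][14-31 FREE]
Op 3: a = realloc(a, 16) -> a = 14; heap: [0-4 FREE][5-13 ALLOC][14-29 ALLOC][30-31 FREE]
Op 4: c = malloc(6) -> c = NULL; heap: [0-4 FREE][5-13 ALLOC][14-29 ALLOC][30-31 FREE]
Op 5: d = malloc(10) -> d = NULL; heap: [0-4 FREE][5-13 ALLOC][14-29 ALLOC][30-31 FREE]
free(b): b = 5 -> block [5-13 ALLOC]; mark free, coalesce with adjacent free neighbors -> [0-13 FREE][14-29 ALLOC][30-31 FREE]

Answer: [0-13 FREE][14-29 ALLOC][30-31 FREE]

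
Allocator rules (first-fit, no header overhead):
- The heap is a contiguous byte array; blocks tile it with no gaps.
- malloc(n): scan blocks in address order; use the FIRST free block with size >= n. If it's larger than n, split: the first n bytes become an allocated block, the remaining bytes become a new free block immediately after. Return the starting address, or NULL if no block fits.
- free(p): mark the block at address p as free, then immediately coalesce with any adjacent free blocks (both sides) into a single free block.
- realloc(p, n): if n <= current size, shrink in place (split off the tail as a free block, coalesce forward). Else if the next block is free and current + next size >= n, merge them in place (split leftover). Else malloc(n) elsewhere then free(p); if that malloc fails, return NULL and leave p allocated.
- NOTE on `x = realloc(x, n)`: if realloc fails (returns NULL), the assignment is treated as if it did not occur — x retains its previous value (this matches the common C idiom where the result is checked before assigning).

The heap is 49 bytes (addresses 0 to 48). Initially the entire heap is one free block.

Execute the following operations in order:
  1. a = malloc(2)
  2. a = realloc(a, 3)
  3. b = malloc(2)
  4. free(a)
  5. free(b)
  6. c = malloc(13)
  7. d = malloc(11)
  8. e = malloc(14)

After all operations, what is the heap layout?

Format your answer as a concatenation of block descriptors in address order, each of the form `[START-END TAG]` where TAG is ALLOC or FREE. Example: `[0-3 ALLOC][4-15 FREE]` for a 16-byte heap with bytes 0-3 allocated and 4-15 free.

Op 1: a = malloc(2) -> a = 0; heap: [0-1 ALLOC][2-48 FREE]
Op 2: a = realloc(a, 3) -> a = 0; heap: [0-2 ALLOC][3-48 FREE]
Op 3: b = malloc(2) -> b = 3; heap: [0-2 ALLOC][3-4 ALLOC][5-48 FREE]
Op 4: free(a) -> (freed a); heap: [0-2 FREE][3-4 ALLOC][5-48 FREE]
Op 5: free(b) -> (freed b); heap: [0-48 FREE]
Op 6: c = malloc(13) -> c = 0; heap: [0-12 ALLOC][13-48 FREE]
Op 7: d = malloc(11) -> d = 13; heap: [0-12 ALLOC][13-23 ALLOC][24-48 FREE]
Op 8: e = malloc(14) -> e = 24; heap: [0-12 ALLOC][13-23 ALLOC][24-37 ALLOC][38-48 FREE]

Answer: [0-12 ALLOC][13-23 ALLOC][24-37 ALLOC][38-48 FREE]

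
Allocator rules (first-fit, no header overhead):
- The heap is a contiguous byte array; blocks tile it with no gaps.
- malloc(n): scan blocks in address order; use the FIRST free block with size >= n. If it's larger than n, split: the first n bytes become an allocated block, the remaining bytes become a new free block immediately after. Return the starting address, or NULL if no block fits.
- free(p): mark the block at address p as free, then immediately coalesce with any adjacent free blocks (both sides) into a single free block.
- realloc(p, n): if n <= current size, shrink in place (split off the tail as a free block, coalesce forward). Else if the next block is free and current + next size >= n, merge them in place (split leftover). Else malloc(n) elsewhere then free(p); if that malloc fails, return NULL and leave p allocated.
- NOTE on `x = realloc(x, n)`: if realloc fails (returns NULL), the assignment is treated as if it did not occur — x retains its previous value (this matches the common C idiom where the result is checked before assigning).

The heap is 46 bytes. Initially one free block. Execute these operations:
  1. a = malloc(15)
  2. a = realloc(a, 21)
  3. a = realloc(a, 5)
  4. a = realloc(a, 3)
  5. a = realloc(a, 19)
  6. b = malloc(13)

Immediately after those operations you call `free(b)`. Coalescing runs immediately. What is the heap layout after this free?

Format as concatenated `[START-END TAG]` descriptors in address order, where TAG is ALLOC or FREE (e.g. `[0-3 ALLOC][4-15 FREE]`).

Op 1: a = malloc(15) -> a = 0; heap: [0-14 ALLOC][15-45 FREE]
Op 2: a = realloc(a, 21) -> a = 0; heap: [0-20 ALLOC][21-45 FREE]
Op 3: a = realloc(a, 5) -> a = 0; heap: [0-4 ALLOC][5-45 FREE]
Op 4: a = realloc(a, 3) -> a = 0; heap: [0-2 ALLOC][3-45 FREE]
Op 5: a = realloc(a, 19) -> a = 0; heap: [0-18 ALLOC][19-45 FREE]
Op 6: b = malloc(13) -> b = 19; heap: [0-18 ALLOC][19-31 ALLOC][32-45 FREE]
free(b): b = 19 -> block [19-31 ALLOC]; mark free, coalesce with adjacent free neighbors -> [0-18 ALLOC][19-45 FREE]

Answer: [0-18 ALLOC][19-45 FREE]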